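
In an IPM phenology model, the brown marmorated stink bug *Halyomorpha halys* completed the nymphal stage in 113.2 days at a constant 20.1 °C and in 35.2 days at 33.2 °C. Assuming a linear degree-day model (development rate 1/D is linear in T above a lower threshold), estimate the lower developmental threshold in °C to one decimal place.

Under the model K = D·(T − T_b), so D₁·(T₁ − T_b) = D₂·(T₂ − T_b).
113.2·(20.1 − T_b) = 35.2·(33.2 − T_b)
T_b = (113.2·20.1 − 35.2·33.2) / (113.2 − 35.2) = 1106.68 / 78.0 = 14.188 °C ≈ 14.2 °C.

14.2 °C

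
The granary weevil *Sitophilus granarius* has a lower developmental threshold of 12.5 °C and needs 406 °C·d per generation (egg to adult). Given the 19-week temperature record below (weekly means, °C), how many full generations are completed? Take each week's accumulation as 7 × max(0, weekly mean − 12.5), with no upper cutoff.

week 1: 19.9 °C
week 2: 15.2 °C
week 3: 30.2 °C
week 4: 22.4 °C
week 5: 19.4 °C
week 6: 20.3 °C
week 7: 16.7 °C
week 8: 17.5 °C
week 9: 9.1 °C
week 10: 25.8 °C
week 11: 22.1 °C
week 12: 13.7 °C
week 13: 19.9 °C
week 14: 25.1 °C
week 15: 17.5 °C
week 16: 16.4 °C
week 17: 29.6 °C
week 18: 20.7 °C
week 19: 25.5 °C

Weekly DD (7 × max(0, T̄ − 12.5)): 51.8, 18.9, 123.9, 69.3, 48.3, 54.6, 29.4, 35.0, 0.0, 93.1, 67.2, 8.4, 51.8, 88.2, 35.0, 27.3, 119.7, 57.4, 91.0.
Season total = 1070.3 DD.
Complete generations = ⌊1070.3 / 406⌋ = 2.

2 generations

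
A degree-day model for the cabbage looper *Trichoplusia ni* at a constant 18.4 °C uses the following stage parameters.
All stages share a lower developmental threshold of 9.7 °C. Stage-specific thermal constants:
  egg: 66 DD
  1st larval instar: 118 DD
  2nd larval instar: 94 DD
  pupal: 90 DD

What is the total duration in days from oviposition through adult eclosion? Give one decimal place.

Daily accumulation at 18.4 °C = 18.4 − 9.7 = 8.7 DD/day.
Total K = 66 + 118 + 94 + 90 = 368 DD.
Total duration = 368 / 8.7 = 42.299 ≈ 42.3 days.

42.3 days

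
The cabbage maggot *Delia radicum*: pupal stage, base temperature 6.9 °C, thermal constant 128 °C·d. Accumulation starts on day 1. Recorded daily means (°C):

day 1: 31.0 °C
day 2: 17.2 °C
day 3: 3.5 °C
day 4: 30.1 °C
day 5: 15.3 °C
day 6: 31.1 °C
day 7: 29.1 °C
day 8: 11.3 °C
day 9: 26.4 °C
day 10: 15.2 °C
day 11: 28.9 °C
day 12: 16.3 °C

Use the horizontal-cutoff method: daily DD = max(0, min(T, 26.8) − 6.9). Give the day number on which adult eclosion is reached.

Daily DD above 6.9 °C (capped at 19.9): 19.9, 10.3, 0.0, 19.9, 8.4, 19.9, 19.9, 4.4, 19.5, 8.3, 19.9, 9.4.
Cumulative: 19.9, 30.2, 30.2, 50.1, 58.5, 78.4, 98.3, 102.7, 122.2, 130.5, 150.4, 159.8.
The total first reaches 128 DD on day 10.

day 10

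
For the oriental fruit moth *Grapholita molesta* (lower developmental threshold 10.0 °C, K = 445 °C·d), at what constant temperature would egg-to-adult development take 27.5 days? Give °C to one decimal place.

Required daily accumulation = 445 / 27.5 = 16.182 DD/day.
T = T_base + 16.182 = 10.0 + 16.182 = 26.182 ≈ 26.2 °C.

26.2 °C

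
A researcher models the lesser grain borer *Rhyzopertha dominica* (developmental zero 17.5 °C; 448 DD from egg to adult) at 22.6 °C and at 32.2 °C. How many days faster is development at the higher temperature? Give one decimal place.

57.4 days

At 22.6 °C: 448 / (22.6 − 17.5) = 448 / 5.1 = 87.843 d.
At 32.2 °C: 448 / (32.2 − 17.5) = 448 / 14.7 = 30.476 d.
Difference = |87.843 − 30.476| = 57.367 ≈ 57.4 days.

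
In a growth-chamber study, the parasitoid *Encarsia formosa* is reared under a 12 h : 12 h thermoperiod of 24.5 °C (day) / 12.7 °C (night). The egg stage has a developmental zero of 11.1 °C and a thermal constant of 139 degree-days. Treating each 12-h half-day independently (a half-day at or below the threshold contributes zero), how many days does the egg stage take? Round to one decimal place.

Day half: max(0, 24.5 − 11.1) × 0.5 = 13.4 × 0.5 = 6.70 DD.
Night half: max(0, 12.7 − 11.1) × 0.5 = 1.6 × 0.5 = 0.80 DD.
Per 24 h: 7.50 DD/day.
Duration = 139 / 7.50 = 18.533 ≈ 18.5 days.

18.5 days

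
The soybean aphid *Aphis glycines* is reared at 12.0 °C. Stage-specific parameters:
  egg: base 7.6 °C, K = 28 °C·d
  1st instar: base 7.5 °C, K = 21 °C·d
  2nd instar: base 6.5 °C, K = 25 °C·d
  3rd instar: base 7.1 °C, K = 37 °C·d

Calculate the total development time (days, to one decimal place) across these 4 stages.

egg: 28 / (12.0 − 7.6) = 28 / 4.4 = 6.364 d.
1st instar: 21 / (12.0 − 7.5) = 21 / 4.5 = 4.667 d.
2nd instar: 25 / (12.0 − 6.5) = 25 / 5.5 = 4.545 d.
3rd instar: 37 / (12.0 − 7.1) = 37 / 4.9 = 7.551 d.
Sum = 23.127 ≈ 23.1 days.

23.1 days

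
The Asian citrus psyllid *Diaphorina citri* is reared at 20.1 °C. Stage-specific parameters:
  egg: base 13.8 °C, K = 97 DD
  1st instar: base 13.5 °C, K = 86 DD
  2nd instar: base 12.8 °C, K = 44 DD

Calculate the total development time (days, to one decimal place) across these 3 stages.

egg: 97 / (20.1 − 13.8) = 97 / 6.3 = 15.397 d.
1st instar: 86 / (20.1 − 13.5) = 86 / 6.6 = 13.030 d.
2nd instar: 44 / (20.1 − 12.8) = 44 / 7.3 = 6.027 d.
Sum = 34.455 ≈ 34.5 days.

34.5 days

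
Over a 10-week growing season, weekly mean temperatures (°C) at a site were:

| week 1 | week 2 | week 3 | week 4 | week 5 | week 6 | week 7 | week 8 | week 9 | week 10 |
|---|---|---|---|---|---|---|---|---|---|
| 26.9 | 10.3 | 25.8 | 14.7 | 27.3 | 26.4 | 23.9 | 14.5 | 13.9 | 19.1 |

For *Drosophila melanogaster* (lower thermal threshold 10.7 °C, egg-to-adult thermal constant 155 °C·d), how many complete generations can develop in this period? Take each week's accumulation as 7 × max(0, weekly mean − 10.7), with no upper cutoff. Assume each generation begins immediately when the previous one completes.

4 generations

Weekly DD (7 × max(0, T̄ − 10.7)): 113.4, 0.0, 105.7, 28.0, 116.2, 109.9, 92.4, 26.6, 22.4, 58.8.
Season total = 673.4 DD.
Complete generations = ⌊673.4 / 155⌋ = 4.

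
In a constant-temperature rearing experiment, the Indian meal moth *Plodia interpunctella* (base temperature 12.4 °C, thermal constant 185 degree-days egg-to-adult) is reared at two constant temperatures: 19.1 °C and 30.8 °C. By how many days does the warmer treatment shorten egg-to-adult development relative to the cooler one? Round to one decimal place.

At 19.1 °C: 185 / (19.1 − 12.4) = 185 / 6.7 = 27.612 d.
At 30.8 °C: 185 / (30.8 − 12.4) = 185 / 18.4 = 10.054 d.
Difference = |27.612 − 10.054| = 17.558 ≈ 17.6 days.

17.6 days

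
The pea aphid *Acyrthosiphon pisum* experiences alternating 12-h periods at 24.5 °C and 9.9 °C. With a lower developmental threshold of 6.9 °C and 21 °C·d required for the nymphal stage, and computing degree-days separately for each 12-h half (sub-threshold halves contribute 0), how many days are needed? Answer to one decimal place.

2.0 days

Day half: max(0, 24.5 − 6.9) × 0.5 = 17.6 × 0.5 = 8.80 DD.
Night half: max(0, 9.9 − 6.9) × 0.5 = 3.0 × 0.5 = 1.50 DD.
Per 24 h: 10.30 DD/day.
Duration = 21 / 10.30 = 2.039 ≈ 2.0 days.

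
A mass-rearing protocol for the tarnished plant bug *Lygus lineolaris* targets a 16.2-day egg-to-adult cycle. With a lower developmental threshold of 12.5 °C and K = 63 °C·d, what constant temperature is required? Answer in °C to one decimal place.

16.4 °C

Required daily accumulation = 63 / 16.2 = 3.889 DD/day.
T = T_base + 3.889 = 12.5 + 3.889 = 16.389 ≈ 16.4 °C.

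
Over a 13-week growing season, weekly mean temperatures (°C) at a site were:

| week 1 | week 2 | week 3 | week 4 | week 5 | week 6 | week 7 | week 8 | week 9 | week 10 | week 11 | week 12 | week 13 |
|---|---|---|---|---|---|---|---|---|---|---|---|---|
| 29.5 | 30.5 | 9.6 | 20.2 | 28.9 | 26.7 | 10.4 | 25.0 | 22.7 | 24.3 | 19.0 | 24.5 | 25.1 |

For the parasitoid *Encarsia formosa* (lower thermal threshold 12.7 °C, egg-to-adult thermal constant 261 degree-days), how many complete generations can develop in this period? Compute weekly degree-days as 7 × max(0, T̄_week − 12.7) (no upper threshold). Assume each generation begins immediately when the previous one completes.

Weekly DD (7 × max(0, T̄ − 12.7)): 117.6, 124.6, 0.0, 52.5, 113.4, 98.0, 0.0, 86.1, 70.0, 81.2, 44.1, 82.6, 86.8.
Season total = 956.9 DD.
Complete generations = ⌊956.9 / 261⌋ = 3.

3 generations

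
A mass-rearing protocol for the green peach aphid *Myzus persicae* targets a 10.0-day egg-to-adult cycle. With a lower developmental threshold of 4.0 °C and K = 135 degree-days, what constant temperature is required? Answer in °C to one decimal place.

Required daily accumulation = 135 / 10.0 = 13.500 DD/day.
T = T_base + 13.500 = 4.0 + 13.500 = 17.500 ≈ 17.5 °C.

17.5 °C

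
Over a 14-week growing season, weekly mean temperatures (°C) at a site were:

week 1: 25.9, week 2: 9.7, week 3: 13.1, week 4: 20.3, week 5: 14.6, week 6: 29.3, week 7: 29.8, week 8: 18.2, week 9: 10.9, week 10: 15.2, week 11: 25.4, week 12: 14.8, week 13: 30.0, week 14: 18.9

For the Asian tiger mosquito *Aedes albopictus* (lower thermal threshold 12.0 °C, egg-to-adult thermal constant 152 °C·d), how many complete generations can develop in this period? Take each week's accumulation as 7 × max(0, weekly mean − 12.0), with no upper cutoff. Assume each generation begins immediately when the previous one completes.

Weekly DD (7 × max(0, T̄ − 12.0)): 97.3, 0.0, 7.7, 58.1, 18.2, 121.1, 124.6, 43.4, 0.0, 22.4, 93.8, 19.6, 126.0, 48.3.
Season total = 780.5 DD.
Complete generations = ⌊780.5 / 152⌋ = 5.

5 generations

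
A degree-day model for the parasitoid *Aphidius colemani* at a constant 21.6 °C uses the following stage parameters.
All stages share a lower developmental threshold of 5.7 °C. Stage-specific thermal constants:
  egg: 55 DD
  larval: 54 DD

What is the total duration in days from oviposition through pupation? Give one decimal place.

6.9 days

Daily accumulation at 21.6 °C = 21.6 − 5.7 = 15.9 DD/day.
Total K = 55 + 54 = 109 DD.
Total duration = 109 / 15.9 = 6.855 ≈ 6.9 days.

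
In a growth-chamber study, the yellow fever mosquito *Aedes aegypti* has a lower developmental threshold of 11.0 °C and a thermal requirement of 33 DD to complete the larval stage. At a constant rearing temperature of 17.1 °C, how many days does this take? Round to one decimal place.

5.4 days

Daily accumulation = 17.1 − 11.0 = 6.1 DD/day.
Duration = 33 / 6.1 = 5.410 ≈ 5.4 days.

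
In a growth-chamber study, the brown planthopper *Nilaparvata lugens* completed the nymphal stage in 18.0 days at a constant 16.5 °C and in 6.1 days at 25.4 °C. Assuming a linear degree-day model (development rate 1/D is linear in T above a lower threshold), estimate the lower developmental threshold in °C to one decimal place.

Under the model K = D·(T − T_b), so D₁·(T₁ − T_b) = D₂·(T₂ − T_b).
18.0·(16.5 − T_b) = 6.1·(25.4 − T_b)
T_b = (18.0·16.5 − 6.1·25.4) / (18.0 − 6.1) = 142.06 / 11.9 = 11.938 °C ≈ 11.9 °C.

11.9 °C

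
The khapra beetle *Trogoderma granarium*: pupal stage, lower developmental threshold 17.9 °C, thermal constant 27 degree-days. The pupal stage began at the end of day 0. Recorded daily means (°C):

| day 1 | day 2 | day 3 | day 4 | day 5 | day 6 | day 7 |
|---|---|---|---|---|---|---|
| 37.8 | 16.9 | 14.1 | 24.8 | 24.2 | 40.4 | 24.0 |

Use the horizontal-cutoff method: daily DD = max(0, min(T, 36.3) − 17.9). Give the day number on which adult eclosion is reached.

Daily DD above 17.9 °C (capped at 18.4): 18.4, 0.0, 0.0, 6.9, 6.3, 18.4, 6.1.
Cumulative: 18.4, 18.4, 18.4, 25.3, 31.6, 50.0, 56.1.
The total first reaches 27 DD on day 5.

day 5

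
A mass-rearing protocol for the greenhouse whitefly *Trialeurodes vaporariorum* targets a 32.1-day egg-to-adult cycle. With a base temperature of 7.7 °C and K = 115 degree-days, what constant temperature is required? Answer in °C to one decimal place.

11.3 °C

Required daily accumulation = 115 / 32.1 = 3.583 DD/day.
T = T_base + 3.583 = 7.7 + 3.583 = 11.283 ≈ 11.3 °C.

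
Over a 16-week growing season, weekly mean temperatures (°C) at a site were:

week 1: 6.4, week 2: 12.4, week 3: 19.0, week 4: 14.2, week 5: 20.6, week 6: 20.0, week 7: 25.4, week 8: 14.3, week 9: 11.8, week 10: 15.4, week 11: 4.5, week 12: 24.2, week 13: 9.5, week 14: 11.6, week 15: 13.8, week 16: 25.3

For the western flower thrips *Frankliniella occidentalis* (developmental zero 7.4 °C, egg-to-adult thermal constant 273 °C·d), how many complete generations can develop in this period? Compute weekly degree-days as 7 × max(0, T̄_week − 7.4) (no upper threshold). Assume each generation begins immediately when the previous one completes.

Weekly DD (7 × max(0, T̄ − 7.4)): 0.0, 35.0, 81.2, 47.6, 92.4, 88.2, 126.0, 48.3, 30.8, 56.0, 0.0, 117.6, 14.7, 29.4, 44.8, 125.3.
Season total = 937.3 DD.
Complete generations = ⌊937.3 / 273⌋ = 3.

3 generations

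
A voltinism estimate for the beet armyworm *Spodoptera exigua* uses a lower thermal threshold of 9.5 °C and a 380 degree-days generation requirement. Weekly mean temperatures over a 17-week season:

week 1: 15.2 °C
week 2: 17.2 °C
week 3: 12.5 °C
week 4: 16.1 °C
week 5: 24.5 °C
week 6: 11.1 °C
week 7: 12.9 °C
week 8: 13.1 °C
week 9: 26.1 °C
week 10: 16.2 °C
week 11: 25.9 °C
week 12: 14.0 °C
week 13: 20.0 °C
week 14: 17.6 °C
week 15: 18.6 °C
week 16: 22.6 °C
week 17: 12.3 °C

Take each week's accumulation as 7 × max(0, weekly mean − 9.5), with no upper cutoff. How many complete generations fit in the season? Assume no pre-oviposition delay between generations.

Weekly DD (7 × max(0, T̄ − 9.5)): 39.9, 53.9, 21.0, 46.2, 105.0, 11.2, 23.8, 25.2, 116.2, 46.9, 114.8, 31.5, 73.5, 56.7, 63.7, 91.7, 19.6.
Season total = 940.8 DD.
Complete generations = ⌊940.8 / 380⌋ = 2.

2 generations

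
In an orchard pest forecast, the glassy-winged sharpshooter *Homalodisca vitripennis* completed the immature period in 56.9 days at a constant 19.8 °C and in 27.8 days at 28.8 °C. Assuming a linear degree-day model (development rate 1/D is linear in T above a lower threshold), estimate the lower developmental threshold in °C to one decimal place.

Equal thermal constants: D₁(T₁ − T_b) = D₂(T₂ − T_b).
56.9·(19.8 − T_b) = 27.8·(28.8 − T_b)
T_b = (56.9·19.8 − 27.8·28.8) / (56.9 − 27.8) = 325.98 / 29.1 = 11.202 °C ≈ 11.2 °C.

11.2 °C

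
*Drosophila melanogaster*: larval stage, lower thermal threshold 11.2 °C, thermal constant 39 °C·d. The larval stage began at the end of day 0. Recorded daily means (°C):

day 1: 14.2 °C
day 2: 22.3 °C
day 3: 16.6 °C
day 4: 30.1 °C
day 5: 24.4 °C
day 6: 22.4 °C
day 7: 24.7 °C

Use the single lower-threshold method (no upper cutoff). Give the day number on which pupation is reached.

Daily DD above 11.2 °C: 3.0, 11.1, 5.4, 18.9, 13.2, 11.2, 13.5.
Cumulative: 3.0, 14.1, 19.5, 38.4, 51.6, 62.8, 76.3.
The total first reaches 39 DD on day 5.

day 5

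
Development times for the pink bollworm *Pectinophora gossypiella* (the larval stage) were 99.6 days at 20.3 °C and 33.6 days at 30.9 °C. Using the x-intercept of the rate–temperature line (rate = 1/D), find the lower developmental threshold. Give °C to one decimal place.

Linear rate model ⇒ the product D·(T − T_b) is constant across temperatures.
99.6·(20.3 − T_b) = 33.6·(30.9 − T_b)
T_b = (99.6·20.3 − 33.6·30.9) / (99.6 − 33.6) = 983.64 / 66.0 = 14.904 °C ≈ 14.9 °C.

14.9 °C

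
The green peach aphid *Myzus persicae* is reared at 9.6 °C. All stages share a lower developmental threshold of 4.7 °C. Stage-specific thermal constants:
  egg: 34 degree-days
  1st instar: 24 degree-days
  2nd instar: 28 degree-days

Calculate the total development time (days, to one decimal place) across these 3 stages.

Daily accumulation at 9.6 °C = 9.6 − 4.7 = 4.9 DD/day.
Total K = 34 + 24 + 28 = 86 DD.
Total duration = 86 / 4.9 = 17.551 ≈ 17.6 days.

17.6 days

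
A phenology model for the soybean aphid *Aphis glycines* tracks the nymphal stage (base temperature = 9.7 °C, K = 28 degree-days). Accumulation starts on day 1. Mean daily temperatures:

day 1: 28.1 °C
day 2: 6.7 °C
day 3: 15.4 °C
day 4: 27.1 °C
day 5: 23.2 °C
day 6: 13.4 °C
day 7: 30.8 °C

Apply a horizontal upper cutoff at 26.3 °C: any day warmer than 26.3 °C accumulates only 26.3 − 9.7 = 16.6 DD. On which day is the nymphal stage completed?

day 4

Daily DD above 9.7 °C (capped at 16.6): 16.6, 0.0, 5.7, 16.6, 13.5, 3.7, 16.6.
Cumulative: 16.6, 16.6, 22.3, 38.9, 52.4, 56.1, 72.7.
The total first reaches 28 DD on day 4.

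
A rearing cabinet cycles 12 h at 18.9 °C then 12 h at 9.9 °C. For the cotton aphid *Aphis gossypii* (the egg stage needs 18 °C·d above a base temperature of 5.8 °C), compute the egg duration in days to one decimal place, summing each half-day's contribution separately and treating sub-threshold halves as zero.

2.1 days

Day half: max(0, 18.9 − 5.8) × 0.5 = 13.1 × 0.5 = 6.55 DD.
Night half: max(0, 9.9 − 5.8) × 0.5 = 4.1 × 0.5 = 2.05 DD.
Per 24 h: 8.60 DD/day.
Duration = 18 / 8.60 = 2.093 ≈ 2.1 days.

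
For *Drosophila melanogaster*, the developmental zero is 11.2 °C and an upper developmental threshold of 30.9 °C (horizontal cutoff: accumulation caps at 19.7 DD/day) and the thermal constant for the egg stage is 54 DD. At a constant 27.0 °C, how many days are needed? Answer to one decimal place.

3.4 days

Daily accumulation = 27.0 − 11.2 = 15.8 DD/day.
Duration = 54 / 15.8 = 3.418 ≈ 3.4 days.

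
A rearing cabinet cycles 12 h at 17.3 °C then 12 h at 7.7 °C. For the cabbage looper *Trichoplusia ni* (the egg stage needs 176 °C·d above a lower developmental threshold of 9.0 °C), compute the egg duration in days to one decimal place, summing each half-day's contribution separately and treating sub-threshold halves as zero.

42.4 days

Day half: max(0, 17.3 − 9.0) × 0.5 = 8.3 × 0.5 = 4.15 DD.
Night half: max(0, 7.7 − 9.0) × 0.5 = 0.0 × 0.5 = 0.00 DD.
Per 24 h: 4.15 DD/day.
Duration = 176 / 4.15 = 42.410 ≈ 42.4 days.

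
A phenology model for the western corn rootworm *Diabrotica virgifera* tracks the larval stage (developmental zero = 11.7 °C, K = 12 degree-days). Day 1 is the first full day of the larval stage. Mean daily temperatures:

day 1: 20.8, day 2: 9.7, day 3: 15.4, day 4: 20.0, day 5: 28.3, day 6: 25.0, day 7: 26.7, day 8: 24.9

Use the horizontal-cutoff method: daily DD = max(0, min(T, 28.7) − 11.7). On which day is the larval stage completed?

Daily DD above 11.7 °C (capped at 17.0): 9.1, 0.0, 3.7, 8.3, 16.6, 13.3, 15.0, 13.2.
Cumulative: 9.1, 9.1, 12.8, 21.1, 37.7, 51.0, 66.0, 79.2.
The total first reaches 12 DD on day 3.

day 3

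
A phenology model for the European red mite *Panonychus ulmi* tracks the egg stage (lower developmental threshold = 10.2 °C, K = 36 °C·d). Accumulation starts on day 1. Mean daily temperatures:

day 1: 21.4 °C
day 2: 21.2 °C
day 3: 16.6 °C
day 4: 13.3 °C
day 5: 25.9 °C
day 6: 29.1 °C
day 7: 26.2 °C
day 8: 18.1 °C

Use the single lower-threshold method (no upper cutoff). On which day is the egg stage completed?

Daily DD above 10.2 °C: 11.2, 11.0, 6.4, 3.1, 15.7, 18.9, 16.0, 7.9.
Cumulative: 11.2, 22.2, 28.6, 31.7, 47.4, 66.3, 82.3, 90.2.
The total first reaches 36 DD on day 5.

day 5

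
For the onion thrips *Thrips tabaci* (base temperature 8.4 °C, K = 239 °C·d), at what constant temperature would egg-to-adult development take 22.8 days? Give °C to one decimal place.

18.9 °C

Required daily accumulation = 239 / 22.8 = 10.482 DD/day.
T = T_base + 10.482 = 8.4 + 10.482 = 18.882 ≈ 18.9 °C.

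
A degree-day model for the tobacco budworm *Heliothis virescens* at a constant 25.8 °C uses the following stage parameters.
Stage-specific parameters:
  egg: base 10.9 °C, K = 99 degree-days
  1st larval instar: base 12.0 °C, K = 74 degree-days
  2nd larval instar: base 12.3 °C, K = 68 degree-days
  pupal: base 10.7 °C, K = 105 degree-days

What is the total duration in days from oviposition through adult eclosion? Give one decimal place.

24.0 days

egg: 99 / (25.8 − 10.9) = 99 / 14.9 = 6.644 d.
1st larval instar: 74 / (25.8 − 12.0) = 74 / 13.8 = 5.362 d.
2nd larval instar: 68 / (25.8 − 12.3) = 68 / 13.5 = 5.037 d.
pupal: 105 / (25.8 − 10.7) = 105 / 15.1 = 6.954 d.
Sum = 23.997 ≈ 24.0 days.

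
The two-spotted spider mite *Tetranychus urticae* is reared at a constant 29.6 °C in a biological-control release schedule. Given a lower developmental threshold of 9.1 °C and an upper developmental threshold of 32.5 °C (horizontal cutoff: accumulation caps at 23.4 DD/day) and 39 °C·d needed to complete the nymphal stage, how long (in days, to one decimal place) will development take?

1.9 days

Daily accumulation = 29.6 − 9.1 = 20.5 DD/day.
Duration = 39 / 20.5 = 1.902 ≈ 1.9 days.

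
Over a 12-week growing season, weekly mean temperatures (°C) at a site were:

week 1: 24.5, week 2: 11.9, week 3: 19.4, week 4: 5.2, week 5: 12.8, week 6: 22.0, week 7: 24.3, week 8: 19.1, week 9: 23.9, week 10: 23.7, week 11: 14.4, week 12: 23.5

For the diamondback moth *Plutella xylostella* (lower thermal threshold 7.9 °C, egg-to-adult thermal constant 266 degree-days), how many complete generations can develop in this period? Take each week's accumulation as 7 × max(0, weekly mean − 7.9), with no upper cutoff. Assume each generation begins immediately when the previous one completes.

Weekly DD (7 × max(0, T̄ − 7.9)): 116.2, 28.0, 80.5, 0.0, 34.3, 98.7, 114.8, 78.4, 112.0, 110.6, 45.5, 109.2.
Season total = 928.2 DD.
Complete generations = ⌊928.2 / 266⌋ = 3.

3 generations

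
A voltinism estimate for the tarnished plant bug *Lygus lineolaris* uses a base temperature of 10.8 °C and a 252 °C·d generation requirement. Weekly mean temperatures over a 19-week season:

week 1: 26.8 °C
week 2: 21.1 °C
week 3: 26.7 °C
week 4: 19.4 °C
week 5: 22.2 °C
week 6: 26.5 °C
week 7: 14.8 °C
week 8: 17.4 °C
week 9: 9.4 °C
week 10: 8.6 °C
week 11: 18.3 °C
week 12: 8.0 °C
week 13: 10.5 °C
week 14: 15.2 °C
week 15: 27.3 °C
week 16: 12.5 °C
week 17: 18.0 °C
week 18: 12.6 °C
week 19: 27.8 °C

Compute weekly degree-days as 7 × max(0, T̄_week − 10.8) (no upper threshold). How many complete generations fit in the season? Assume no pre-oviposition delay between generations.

4 generations

Weekly DD (7 × max(0, T̄ − 10.8)): 112.0, 72.1, 111.3, 60.2, 79.8, 109.9, 28.0, 46.2, 0.0, 0.0, 52.5, 0.0, 0.0, 30.8, 115.5, 11.9, 50.4, 12.6, 119.0.
Season total = 1012.2 DD.
Complete generations = ⌊1012.2 / 252⌋ = 4.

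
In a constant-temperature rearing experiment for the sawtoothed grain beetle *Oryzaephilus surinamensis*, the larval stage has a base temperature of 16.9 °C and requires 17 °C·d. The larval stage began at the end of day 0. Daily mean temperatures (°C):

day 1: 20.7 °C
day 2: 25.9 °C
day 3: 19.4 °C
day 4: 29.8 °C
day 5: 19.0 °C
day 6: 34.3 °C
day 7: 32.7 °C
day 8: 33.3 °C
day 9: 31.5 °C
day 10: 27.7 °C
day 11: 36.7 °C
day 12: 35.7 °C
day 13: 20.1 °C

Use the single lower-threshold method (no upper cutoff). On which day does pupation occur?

Daily DD above 16.9 °C: 3.8, 9.0, 2.5, 12.9, 2.1, 17.4, 15.8, 16.4, 14.6, 10.8, 19.8, 18.8, 3.2.
Cumulative: 3.8, 12.8, 15.3, 28.2, 30.3, 47.7, 63.5, 79.9, 94.5, 105.3, 125.1, 143.9, 147.1.
The total first reaches 17 DD on day 4.

day 4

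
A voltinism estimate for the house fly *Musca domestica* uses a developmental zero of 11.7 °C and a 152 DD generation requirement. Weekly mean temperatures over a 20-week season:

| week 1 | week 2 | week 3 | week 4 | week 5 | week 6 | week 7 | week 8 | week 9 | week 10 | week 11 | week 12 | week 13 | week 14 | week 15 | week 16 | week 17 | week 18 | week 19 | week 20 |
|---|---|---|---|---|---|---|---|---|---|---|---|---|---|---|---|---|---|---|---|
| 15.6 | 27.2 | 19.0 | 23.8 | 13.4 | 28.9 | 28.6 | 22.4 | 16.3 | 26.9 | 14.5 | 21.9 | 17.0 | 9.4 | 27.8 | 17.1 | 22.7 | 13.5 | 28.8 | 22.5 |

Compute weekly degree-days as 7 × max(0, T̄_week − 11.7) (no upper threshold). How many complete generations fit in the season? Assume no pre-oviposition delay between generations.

8 generations

Weekly DD (7 × max(0, T̄ − 11.7)): 27.3, 108.5, 51.1, 84.7, 11.9, 120.4, 118.3, 74.9, 32.2, 106.4, 19.6, 71.4, 37.1, 0.0, 112.7, 37.8, 77.0, 12.6, 119.7, 75.6.
Season total = 1299.2 DD.
Complete generations = ⌊1299.2 / 152⌋ = 8.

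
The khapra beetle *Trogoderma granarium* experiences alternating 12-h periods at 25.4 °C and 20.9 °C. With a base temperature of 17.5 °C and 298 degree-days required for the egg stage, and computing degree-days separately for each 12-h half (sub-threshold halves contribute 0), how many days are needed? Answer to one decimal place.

52.7 days

Day half: max(0, 25.4 − 17.5) × 0.5 = 7.9 × 0.5 = 3.95 DD.
Night half: max(0, 20.9 − 17.5) × 0.5 = 3.4 × 0.5 = 1.70 DD.
Per 24 h: 5.65 DD/day.
Duration = 298 / 5.65 = 52.743 ≈ 52.7 days.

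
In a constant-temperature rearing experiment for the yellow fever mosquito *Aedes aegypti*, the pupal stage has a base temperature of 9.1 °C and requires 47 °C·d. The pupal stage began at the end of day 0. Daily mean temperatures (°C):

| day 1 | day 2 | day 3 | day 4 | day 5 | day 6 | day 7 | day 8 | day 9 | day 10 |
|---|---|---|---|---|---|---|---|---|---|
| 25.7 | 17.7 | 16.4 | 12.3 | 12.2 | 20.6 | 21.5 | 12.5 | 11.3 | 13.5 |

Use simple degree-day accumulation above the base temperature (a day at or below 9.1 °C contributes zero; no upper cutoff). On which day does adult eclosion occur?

day 6

Daily DD above 9.1 °C: 16.6, 8.6, 7.3, 3.2, 3.1, 11.5, 12.4, 3.4, 2.2, 4.4.
Cumulative: 16.6, 25.2, 32.5, 35.7, 38.8, 50.3, 62.7, 66.1, 68.3, 72.7.
The total first reaches 47 DD on day 6.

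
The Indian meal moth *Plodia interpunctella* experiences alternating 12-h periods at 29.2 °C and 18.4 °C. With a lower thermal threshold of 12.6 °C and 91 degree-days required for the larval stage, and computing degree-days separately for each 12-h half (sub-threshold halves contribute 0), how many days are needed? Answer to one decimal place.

Day half: max(0, 29.2 − 12.6) × 0.5 = 16.6 × 0.5 = 8.30 DD.
Night half: max(0, 18.4 − 12.6) × 0.5 = 5.8 × 0.5 = 2.90 DD.
Per 24 h: 11.20 DD/day.
Duration = 91 / 11.20 = 8.125 ≈ 8.1 days.

8.1 days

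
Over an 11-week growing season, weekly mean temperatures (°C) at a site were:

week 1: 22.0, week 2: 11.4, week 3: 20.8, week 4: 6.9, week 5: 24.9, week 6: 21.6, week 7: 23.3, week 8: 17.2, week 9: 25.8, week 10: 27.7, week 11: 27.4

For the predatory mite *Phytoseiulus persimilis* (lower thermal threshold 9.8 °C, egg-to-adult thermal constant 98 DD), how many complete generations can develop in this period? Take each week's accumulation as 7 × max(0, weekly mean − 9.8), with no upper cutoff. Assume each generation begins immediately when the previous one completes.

Weekly DD (7 × max(0, T̄ − 9.8)): 85.4, 11.2, 77.0, 0.0, 105.7, 82.6, 94.5, 51.8, 112.0, 125.3, 123.2.
Season total = 868.7 DD.
Complete generations = ⌊868.7 / 98⌋ = 8.

8 generations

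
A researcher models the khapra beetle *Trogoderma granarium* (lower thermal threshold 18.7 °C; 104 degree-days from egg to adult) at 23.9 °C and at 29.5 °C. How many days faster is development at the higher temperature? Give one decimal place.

At 23.9 °C: 104 / (23.9 − 18.7) = 104 / 5.2 = 20.000 d.
At 29.5 °C: 104 / (29.5 − 18.7) = 104 / 10.8 = 9.630 d.
Difference = |20.000 − 9.630| = 10.370 ≈ 10.4 days.

10.4 days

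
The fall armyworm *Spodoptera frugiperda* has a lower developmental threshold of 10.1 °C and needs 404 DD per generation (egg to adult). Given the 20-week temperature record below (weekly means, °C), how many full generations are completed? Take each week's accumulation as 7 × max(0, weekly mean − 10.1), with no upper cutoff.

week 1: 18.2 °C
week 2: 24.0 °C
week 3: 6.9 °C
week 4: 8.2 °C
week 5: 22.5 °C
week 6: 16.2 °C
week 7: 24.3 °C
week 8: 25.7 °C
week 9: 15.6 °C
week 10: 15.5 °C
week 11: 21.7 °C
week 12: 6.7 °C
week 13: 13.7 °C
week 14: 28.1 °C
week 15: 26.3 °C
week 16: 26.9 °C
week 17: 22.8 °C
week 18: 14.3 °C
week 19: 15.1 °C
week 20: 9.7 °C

Weekly DD (7 × max(0, T̄ − 10.1)): 56.7, 97.3, 0.0, 0.0, 86.8, 42.7, 99.4, 109.2, 38.5, 37.8, 81.2, 0.0, 25.2, 126.0, 113.4, 117.6, 88.9, 29.4, 35.0, 0.0.
Season total = 1185.1 DD.
Complete generations = ⌊1185.1 / 404⌋ = 2.

2 generations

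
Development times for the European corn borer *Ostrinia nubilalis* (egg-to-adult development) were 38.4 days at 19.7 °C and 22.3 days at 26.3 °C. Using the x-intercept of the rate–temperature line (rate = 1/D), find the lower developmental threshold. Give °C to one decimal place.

10.6 °C

Linear rate model ⇒ the product D·(T − T_b) is constant across temperatures.
38.4·(19.7 − T_b) = 22.3·(26.3 − T_b)
T_b = (38.4·19.7 − 22.3·26.3) / (38.4 − 22.3) = 169.99 / 16.1 = 10.558 °C ≈ 10.6 °C.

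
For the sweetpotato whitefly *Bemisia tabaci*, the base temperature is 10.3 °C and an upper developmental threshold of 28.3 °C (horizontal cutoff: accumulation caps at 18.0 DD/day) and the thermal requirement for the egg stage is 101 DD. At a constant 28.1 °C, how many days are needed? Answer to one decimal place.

Daily accumulation = 28.1 − 10.3 = 17.8 DD/day.
Duration = 101 / 17.8 = 5.674 ≈ 5.7 days.

5.7 days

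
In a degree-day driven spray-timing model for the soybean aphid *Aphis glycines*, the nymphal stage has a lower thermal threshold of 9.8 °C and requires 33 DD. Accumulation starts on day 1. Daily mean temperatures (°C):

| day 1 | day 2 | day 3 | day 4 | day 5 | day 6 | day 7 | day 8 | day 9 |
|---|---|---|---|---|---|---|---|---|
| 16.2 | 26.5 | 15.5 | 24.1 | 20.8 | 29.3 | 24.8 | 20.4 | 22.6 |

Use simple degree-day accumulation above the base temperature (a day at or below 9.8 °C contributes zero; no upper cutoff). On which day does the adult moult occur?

Daily DD above 9.8 °C: 6.4, 16.7, 5.7, 14.3, 11.0, 19.5, 15.0, 10.6, 12.8.
Cumulative: 6.4, 23.1, 28.8, 43.1, 54.1, 73.6, 88.6, 99.2, 112.0.
The total first reaches 33 DD on day 4.

day 4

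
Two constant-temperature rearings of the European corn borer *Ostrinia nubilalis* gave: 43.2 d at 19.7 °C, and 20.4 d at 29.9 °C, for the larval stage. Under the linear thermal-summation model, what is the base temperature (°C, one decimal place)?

Under the model K = D·(T − T_b), so D₁·(T₁ − T_b) = D₂·(T₂ − T_b).
43.2·(19.7 − T_b) = 20.4·(29.9 − T_b)
T_b = (43.2·19.7 − 20.4·29.9) / (43.2 − 20.4) = 241.08 / 22.8 = 10.574 °C ≈ 10.6 °C.

10.6 °C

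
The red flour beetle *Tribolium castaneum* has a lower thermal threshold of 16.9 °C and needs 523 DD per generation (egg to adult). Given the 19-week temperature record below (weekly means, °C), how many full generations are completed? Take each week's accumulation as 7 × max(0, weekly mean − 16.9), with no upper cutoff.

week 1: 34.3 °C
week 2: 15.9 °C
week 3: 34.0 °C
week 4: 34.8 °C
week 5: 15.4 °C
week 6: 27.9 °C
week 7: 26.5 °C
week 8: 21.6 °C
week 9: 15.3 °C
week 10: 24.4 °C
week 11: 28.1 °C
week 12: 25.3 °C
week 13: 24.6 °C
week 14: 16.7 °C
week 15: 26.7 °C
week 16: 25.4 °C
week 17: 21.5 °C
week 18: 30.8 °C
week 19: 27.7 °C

Weekly DD (7 × max(0, T̄ − 16.9)): 121.8, 0.0, 119.7, 125.3, 0.0, 77.0, 67.2, 32.9, 0.0, 52.5, 78.4, 58.8, 53.9, 0.0, 68.6, 59.5, 32.2, 97.3, 75.6.
Season total = 1120.7 DD.
Complete generations = ⌊1120.7 / 523⌋ = 2.

2 generations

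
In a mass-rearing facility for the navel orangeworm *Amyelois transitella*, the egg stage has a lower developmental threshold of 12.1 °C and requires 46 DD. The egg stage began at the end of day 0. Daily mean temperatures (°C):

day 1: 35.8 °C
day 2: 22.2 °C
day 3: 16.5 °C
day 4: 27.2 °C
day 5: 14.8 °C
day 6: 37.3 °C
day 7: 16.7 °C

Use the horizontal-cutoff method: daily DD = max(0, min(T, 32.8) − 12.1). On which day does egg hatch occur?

day 4

Daily DD above 12.1 °C (capped at 20.7): 20.7, 10.1, 4.4, 15.1, 2.7, 20.7, 4.6.
Cumulative: 20.7, 30.8, 35.2, 50.3, 53.0, 73.7, 78.3.
The total first reaches 46 DD on day 4.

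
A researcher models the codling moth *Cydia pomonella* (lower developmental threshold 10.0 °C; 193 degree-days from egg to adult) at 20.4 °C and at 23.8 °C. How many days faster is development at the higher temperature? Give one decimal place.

At 20.4 °C: 193 / (20.4 − 10.0) = 193 / 10.4 = 18.558 d.
At 23.8 °C: 193 / (23.8 − 10.0) = 193 / 13.8 = 13.986 d.
Difference = |18.558 − 13.986| = 4.572 ≈ 4.6 days.

4.6 days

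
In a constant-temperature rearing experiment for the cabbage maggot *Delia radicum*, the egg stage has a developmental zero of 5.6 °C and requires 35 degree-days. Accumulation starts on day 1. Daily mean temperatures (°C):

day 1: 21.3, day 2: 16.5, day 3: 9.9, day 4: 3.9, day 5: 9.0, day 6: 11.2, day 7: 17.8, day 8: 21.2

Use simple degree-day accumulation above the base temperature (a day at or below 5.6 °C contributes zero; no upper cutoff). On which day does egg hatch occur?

Daily DD above 5.6 °C: 15.7, 10.9, 4.3, 0.0, 3.4, 5.6, 12.2, 15.6.
Cumulative: 15.7, 26.6, 30.9, 30.9, 34.3, 39.9, 52.1, 67.7.
The total first reaches 35 DD on day 6.

day 6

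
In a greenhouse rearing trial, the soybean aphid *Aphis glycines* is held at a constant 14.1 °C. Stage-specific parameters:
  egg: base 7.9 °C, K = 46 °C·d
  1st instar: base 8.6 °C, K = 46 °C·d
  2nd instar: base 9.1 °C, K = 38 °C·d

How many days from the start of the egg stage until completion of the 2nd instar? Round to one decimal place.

egg: 46 / (14.1 − 7.9) = 46 / 6.2 = 7.419 d.
1st instar: 46 / (14.1 − 8.6) = 46 / 5.5 = 8.364 d.
2nd instar: 38 / (14.1 − 9.1) = 38 / 5.0 = 7.600 d.
Sum = 23.383 ≈ 23.4 days.

23.4 days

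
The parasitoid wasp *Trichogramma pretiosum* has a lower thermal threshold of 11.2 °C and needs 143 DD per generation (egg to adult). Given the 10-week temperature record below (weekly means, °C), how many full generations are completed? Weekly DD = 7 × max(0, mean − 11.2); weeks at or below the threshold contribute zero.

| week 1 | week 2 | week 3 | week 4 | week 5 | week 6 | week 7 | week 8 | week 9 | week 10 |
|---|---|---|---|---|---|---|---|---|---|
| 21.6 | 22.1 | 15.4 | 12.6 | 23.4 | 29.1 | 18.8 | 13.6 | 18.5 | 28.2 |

4 generations

Weekly DD (7 × max(0, T̄ − 11.2)): 72.8, 76.3, 29.4, 9.8, 85.4, 125.3, 53.2, 16.8, 51.1, 119.0.
Season total = 639.1 DD.
Complete generations = ⌊639.1 / 143⌋ = 4.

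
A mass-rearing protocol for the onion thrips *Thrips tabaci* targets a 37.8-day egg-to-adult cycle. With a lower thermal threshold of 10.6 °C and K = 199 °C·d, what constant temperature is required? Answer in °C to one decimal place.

Required daily accumulation = 199 / 37.8 = 5.265 DD/day.
T = T_base + 5.265 = 10.6 + 5.265 = 15.865 ≈ 15.9 °C.

15.9 °C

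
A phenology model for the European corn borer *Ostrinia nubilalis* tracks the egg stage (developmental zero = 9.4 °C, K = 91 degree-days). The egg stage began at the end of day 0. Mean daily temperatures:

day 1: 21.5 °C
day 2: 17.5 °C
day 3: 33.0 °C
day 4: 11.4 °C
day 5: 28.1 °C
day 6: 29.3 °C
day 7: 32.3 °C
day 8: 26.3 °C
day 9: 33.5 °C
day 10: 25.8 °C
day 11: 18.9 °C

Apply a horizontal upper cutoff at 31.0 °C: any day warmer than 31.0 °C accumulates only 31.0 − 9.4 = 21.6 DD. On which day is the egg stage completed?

day 7

Daily DD above 9.4 °C (capped at 21.6): 12.1, 8.1, 21.6, 2.0, 18.7, 19.9, 21.6, 16.9, 21.6, 16.4, 9.5.
Cumulative: 12.1, 20.2, 41.8, 43.8, 62.5, 82.4, 104.0, 120.9, 142.5, 158.9, 168.4.
The total first reaches 91 DD on day 7.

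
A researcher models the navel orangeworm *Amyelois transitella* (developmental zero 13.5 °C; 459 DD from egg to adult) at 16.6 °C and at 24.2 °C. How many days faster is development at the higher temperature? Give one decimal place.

105.2 days

At 16.6 °C: 459 / (16.6 − 13.5) = 459 / 3.1 = 148.065 d.
At 24.2 °C: 459 / (24.2 − 13.5) = 459 / 10.7 = 42.897 d.
Difference = |148.065 − 42.897| = 105.167 ≈ 105.2 days.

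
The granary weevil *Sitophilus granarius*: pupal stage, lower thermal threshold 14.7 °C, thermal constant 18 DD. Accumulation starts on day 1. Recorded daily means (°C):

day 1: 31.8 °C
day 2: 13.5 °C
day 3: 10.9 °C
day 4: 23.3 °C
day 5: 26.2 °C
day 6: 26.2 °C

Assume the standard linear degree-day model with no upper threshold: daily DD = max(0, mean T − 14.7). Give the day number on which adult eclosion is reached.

Daily DD above 14.7 °C: 17.1, 0.0, 0.0, 8.6, 11.5, 11.5.
Cumulative: 17.1, 17.1, 17.1, 25.7, 37.2, 48.7.
The total first reaches 18 DD on day 4.

day 4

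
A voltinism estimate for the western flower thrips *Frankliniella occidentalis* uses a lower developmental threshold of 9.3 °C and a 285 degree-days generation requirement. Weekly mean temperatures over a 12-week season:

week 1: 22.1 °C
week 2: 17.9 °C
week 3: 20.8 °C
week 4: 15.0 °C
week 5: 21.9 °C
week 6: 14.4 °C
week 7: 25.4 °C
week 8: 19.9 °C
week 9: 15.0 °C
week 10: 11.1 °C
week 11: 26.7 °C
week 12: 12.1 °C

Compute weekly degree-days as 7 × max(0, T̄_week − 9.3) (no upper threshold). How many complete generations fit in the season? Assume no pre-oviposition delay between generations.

2 generations

Weekly DD (7 × max(0, T̄ − 9.3)): 89.6, 60.2, 80.5, 39.9, 88.2, 35.7, 112.7, 74.2, 39.9, 12.6, 121.8, 19.6.
Season total = 774.9 DD.
Complete generations = ⌊774.9 / 285⌋ = 2.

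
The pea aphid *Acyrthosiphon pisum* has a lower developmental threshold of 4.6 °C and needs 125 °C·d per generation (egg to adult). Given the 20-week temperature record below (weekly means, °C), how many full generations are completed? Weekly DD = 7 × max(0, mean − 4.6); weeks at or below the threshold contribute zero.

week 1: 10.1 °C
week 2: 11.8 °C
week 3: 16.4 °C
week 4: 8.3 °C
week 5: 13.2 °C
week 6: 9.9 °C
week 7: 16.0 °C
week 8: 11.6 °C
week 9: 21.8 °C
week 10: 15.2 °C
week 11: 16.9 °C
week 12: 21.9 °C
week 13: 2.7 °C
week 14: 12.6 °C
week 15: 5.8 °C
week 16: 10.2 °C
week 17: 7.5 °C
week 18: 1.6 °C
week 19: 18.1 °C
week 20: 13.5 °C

8 generations

Weekly DD (7 × max(0, T̄ − 4.6)): 38.5, 50.4, 82.6, 25.9, 60.2, 37.1, 79.8, 49.0, 120.4, 74.2, 86.1, 121.1, 0.0, 56.0, 8.4, 39.2, 20.3, 0.0, 94.5, 62.3.
Season total = 1106.0 DD.
Complete generations = ⌊1106.0 / 125⌋ = 8.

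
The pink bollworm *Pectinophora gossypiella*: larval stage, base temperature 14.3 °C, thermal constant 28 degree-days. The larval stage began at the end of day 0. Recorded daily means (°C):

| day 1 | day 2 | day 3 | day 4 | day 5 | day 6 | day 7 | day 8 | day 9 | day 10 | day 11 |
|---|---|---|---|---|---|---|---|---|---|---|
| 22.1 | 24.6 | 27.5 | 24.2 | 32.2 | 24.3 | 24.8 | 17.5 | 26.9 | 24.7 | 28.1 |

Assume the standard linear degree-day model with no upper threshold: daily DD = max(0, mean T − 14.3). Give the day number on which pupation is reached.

Daily DD above 14.3 °C: 7.8, 10.3, 13.2, 9.9, 17.9, 10.0, 10.5, 3.2, 12.6, 10.4, 13.8.
Cumulative: 7.8, 18.1, 31.3, 41.2, 59.1, 69.1, 79.6, 82.8, 95.4, 105.8, 119.6.
The total first reaches 28 DD on day 3.

day 3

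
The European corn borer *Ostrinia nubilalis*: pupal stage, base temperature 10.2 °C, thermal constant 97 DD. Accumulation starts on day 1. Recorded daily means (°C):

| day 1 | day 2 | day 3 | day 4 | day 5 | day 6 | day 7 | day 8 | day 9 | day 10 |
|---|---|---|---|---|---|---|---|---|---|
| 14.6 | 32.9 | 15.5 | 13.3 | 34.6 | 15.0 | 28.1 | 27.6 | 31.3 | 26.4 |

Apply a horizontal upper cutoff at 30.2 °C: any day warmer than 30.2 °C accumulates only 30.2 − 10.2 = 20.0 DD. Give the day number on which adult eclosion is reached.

day 9

Daily DD above 10.2 °C (capped at 20.0): 4.4, 20.0, 5.3, 3.1, 20.0, 4.8, 17.9, 17.4, 20.0, 16.2.
Cumulative: 4.4, 24.4, 29.7, 32.8, 52.8, 57.6, 75.5, 92.9, 112.9, 129.1.
The total first reaches 97 DD on day 9.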